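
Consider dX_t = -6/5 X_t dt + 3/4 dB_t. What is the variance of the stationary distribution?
lim Var(X_t) = 15/64

The OU SDE dX = -theta X dt + sigma dB admits the integrating factor exp(theta t): d(exp(theta t) X_t) = sigma exp(theta t) dB_t. Integrating from 0 to t gives X_t = x_0 * exp(-theta t) + sigma * int_0^t exp(-theta (t-s)) dB_s for any initial x_0. The Itô integral has variance (by the Itô isometry) sigma^2 * int_0^t exp(-2 theta (t - s)) ds = sigma^2 * (1 - exp(-2 theta t)) / (2 theta), independent of x_0.
With theta = 6/5, sigma = 3/4:
  Var(X_t) = (3/4)^2 * (1 - exp(-2*6/5 t)) / (2 * 6/5) = 15/64 - 15*exp(-12*t/5)/64.
As t -> infinity, exp(-2*6/5 t) -> 0, so the stationary variance is sigma^2 / (2 theta) = 15/64.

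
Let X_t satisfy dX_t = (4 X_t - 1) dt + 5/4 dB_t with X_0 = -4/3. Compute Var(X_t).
Var(X_t) = 25*exp(8*t)/128 - 25/128

The variance V(t) = Var(X_t) satisfies V'(t) = 2 a V(t) + c^2 with V(0) = 0 (drift coefficient is linear in X, diffusion is constant). With a = 4, c = 5/4, the solution is
  V(t) = (c^2 / (2 a)) * (exp(2 a t) - 1)
       = ((5/4)^2 / (2*4)) * (exp(8 t) - 1)
       = 25*exp(8*t)/128 - 25/128.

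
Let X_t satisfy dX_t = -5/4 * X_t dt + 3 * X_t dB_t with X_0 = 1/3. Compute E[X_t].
E[X_t] = exp(-5*t/4)/3

For GBM dX = mu X dt + sigma X dB with X_0 = x_0, apply Itô to Y = log X: dY = (mu - sigma^2/2) dt + sigma dB, so Y_t = log(x_0) + (mu - sigma^2/2) t + sigma B_t and hence X_t = x_0 * exp((mu - sigma^2/2) t + sigma B_t).
With mu = -5/4, sigma = 3, x_0 = 1/3, this gives:
  X_t = 1/3 * exp((-23/4) * t + (3) * B_t).
Since sigma*B_t ~ Normal(0, sigma^2 t), E[exp(sigma*B_t)] = exp(sigma^2 t / 2); so E[X_t] = x_0 * exp((mu - sigma^2/2) t) * exp(sigma^2 t / 2) = x_0 * exp(mu t) = exp(-5*t/4)/3.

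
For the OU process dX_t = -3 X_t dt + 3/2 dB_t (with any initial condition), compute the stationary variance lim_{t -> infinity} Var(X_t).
lim Var(X_t) = 3/8

The OU SDE dX = -theta X dt + sigma dB admits the integrating factor exp(theta t): d(exp(theta t) X_t) = sigma exp(theta t) dB_t. Integrating from 0 to t gives X_t = x_0 * exp(-theta t) + sigma * int_0^t exp(-theta (t-s)) dB_s for any initial x_0. The Itô integral has variance (by the Itô isometry) sigma^2 * int_0^t exp(-2 theta (t - s)) ds = sigma^2 * (1 - exp(-2 theta t)) / (2 theta), independent of x_0.
With theta = 3, sigma = 3/2:
  Var(X_t) = (3/2)^2 * (1 - exp(-2*3 t)) / (2 * 3) = 3/8 - 3*exp(-6*t)/8.
As t -> infinity, exp(-2*3 t) -> 0, so the stationary variance is sigma^2 / (2 theta) = 3/8.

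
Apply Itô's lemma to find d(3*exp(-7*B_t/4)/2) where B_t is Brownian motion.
d(3*exp(-7*B_t/4)/2) = (147*exp(-7*B_t/4)/64) dt + (-21*exp(-7*B_t/4)/8) dB_t

Itô's formula for f(B_t) gives d f(B_t) = f'(B_t) dB_t + (1/2) f''(B_t) dt. Compute derivatives of f(x) = 3*exp(-7*x/4)/2:
  f'(x)  = -21*exp(-7*x/4)/8
  f''(x) = 147*exp(-7*x/4)/32
Substitute x = B_t and multiply the f'' term by 1/2:
  drift     = (1/2) * (147*exp(-7*x/4)/32) evaluated at B_t = 147*exp(-7*B_t/4)/64
  diffusion = (-21*exp(-7*x/4)/8) evaluated at B_t = -21*exp(-7*B_t/4)/8
Therefore d(3*exp(-7*B_t/4)/2) = (147*exp(-7*B_t/4)/64) dt + (-21*exp(-7*B_t/4)/8) dB_t.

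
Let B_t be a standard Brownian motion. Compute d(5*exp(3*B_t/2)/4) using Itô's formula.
d(5*exp(3*B_t/2)/4) = (45*exp(3*B_t/2)/32) dt + (15*exp(3*B_t/2)/8) dB_t

Itô's formula for f(B_t) gives d f(B_t) = f'(B_t) dB_t + (1/2) f''(B_t) dt. Compute derivatives of f(x) = 5*exp(3*x/2)/4:
  f'(x)  = 15*exp(3*x/2)/8
  f''(x) = 45*exp(3*x/2)/16
Substitute x = B_t and multiply the f'' term by 1/2:
  drift     = (1/2) * (45*exp(3*x/2)/16) evaluated at B_t = 45*exp(3*B_t/2)/32
  diffusion = (15*exp(3*x/2)/8) evaluated at B_t = 15*exp(3*B_t/2)/8
Therefore d(5*exp(3*B_t/2)/4) = (45*exp(3*B_t/2)/32) dt + (15*exp(3*B_t/2)/8) dB_t.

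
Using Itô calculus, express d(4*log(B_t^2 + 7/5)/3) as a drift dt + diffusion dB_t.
d(4*log(B_t^2 + 7/5)/3) = (20*(7 - 5*B_t^2)/(3*(5*B_t^2 + 7)^2)) dt + (40*B_t/(3*(5*B_t^2 + 7))) dB_t

Itô's formula for f(B_t) gives d f(B_t) = f'(B_t) dB_t + (1/2) f''(B_t) dt. Compute derivatives of f(x) = 4*log(x^2 + 7/5)/3:
  f'(x)  = 40*x/(3*(5*x^2 + 7))
  f''(x) = 40*(7 - 5*x^2)/(3*(5*x^2 + 7)^2)
Substitute x = B_t and multiply the f'' term by 1/2:
  drift     = (1/2) * (40*(7 - 5*x^2)/(3*(5*x^2 + 7)^2)) evaluated at B_t = 20*(7 - 5*B_t^2)/(3*(5*B_t^2 + 7)^2)
  diffusion = (40*x/(3*(5*x^2 + 7))) evaluated at B_t = 40*B_t/(3*(5*B_t^2 + 7))
Therefore d(4*log(B_t^2 + 7/5)/3) = (20*(7 - 5*B_t^2)/(3*(5*B_t^2 + 7)^2)) dt + (40*B_t/(3*(5*B_t^2 + 7))) dB_t.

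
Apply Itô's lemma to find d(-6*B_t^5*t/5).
d(-6*B_t^5*t/5) = (6*B_t^3*(-B_t^2 - 10*t)/5) dt + (-6*B_t^4*t) dB_t

Itô's formula for f(t, x): d f(t, B_t) = (f_t + (1/2) f_xx) dt + f_x dB_t. Compute partials of f(t, x) = -6*t*x^5/5:
  f_t(t,x)  = -6*x^5/5
  f_x(t,x)  = -6*t*x^4
  f_xx(t,x) = -24*t*x^3
Assemble drift = f_t + (1/2) f_xx = 6*x^3*(-10*t - x^2)/5 and diffusion = f_x = -6*t*x^4. Substituting x = B_t:
  d(-6*B_t^5*t/5) = (6*B_t^3*(-B_t^2 - 10*t)/5) dt + (-6*B_t^4*t) dB_t.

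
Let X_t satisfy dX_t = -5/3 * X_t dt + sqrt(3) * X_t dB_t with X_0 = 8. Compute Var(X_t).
Var(X_t) = (64*exp(3*t) - 64)*exp(-10*t/3)

For GBM dX = mu X dt + sigma X dB with X_0 = x_0, apply Itô to Y = log X: dY = (mu - sigma^2/2) dt + sigma dB, so Y_t = log(x_0) + (mu - sigma^2/2) t + sigma B_t and hence X_t = x_0 * exp((mu - sigma^2/2) t + sigma B_t).
With mu = -5/3, sigma = sqrt(3), x_0 = 8, this gives:
  X_t = 8 * exp((-19/6) * t + (sqrt(3)) * B_t).
Since sigma*B_t ~ Normal(0, sigma^2 t), E[exp(sigma*B_t)] = exp(sigma^2 t / 2); so E[X_t] = x_0 * exp((mu - sigma^2/2) t) * exp(sigma^2 t / 2) = x_0 * exp(mu t) = 8*exp(-5*t/3).
Var(X_t) = E[X_t^2] - (E[X_t])^2 = x_0^2 * exp(2 mu t) * (exp(sigma^2 t) - 1) = (64*exp(3*t) - 64)*exp(-10*t/3).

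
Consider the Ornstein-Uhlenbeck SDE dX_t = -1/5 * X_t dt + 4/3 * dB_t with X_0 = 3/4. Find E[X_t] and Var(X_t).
E[X_t] = 3*exp(-t/5)/4; Var(X_t) = 40/9 - 40*exp(-2*t/5)/9

The OU SDE dX = -theta X dt + sigma dB admits the integrating factor exp(theta t): d(exp(theta t) X_t) = sigma exp(theta t) dB_t. Integrating from 0 to t:
  X_t = x_0 * exp(-theta t) + sigma * int_0^t exp(-theta (t-s)) dB_s.
The Itô integral has mean 0 and (by the Itô isometry) variance sigma^2 * int_0^t exp(-2 theta (t - s)) ds = sigma^2 * (1 - exp(-2 theta t)) / (2 theta).
With theta = 1/5, sigma = 4/3, x_0 = 3/4:
  E[X_t] = 3/4 * exp(-1/5 t) = 3*exp(-t/5)/4
  Var(X_t) = (4/3)^2 * (1 - exp(-2*1/5 t)) / (2 * 1/5) = 40/9 - 40*exp(-2*t/5)/9.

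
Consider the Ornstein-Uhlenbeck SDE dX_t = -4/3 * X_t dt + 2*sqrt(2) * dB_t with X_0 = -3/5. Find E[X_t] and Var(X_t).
E[X_t] = -3*exp(-4*t/3)/5; Var(X_t) = 3 - 3*exp(-8*t/3)

The OU SDE dX = -theta X dt + sigma dB admits the integrating factor exp(theta t): d(exp(theta t) X_t) = sigma exp(theta t) dB_t. Integrating from 0 to t:
  X_t = x_0 * exp(-theta t) + sigma * int_0^t exp(-theta (t-s)) dB_s.
The Itô integral has mean 0 and (by the Itô isometry) variance sigma^2 * int_0^t exp(-2 theta (t - s)) ds = sigma^2 * (1 - exp(-2 theta t)) / (2 theta).
With theta = 4/3, sigma = 2*sqrt(2), x_0 = -3/5:
  E[X_t] = -3/5 * exp(-4/3 t) = -3*exp(-4*t/3)/5
  Var(X_t) = (2*sqrt(2))^2 * (1 - exp(-2*4/3 t)) / (2 * 4/3) = 3 - 3*exp(-8*t/3).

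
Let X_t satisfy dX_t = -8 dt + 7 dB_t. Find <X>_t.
<X>_t = 49*t

For an Itô process dX_t = a(t) dt + b(t) dB_t, the quadratic variation is <X>_t = int_0^t b(s)^2 ds (the drift term does not contribute). Here b(s) = 7, so
  b(s)^2 = 49.
Integrating from 0 to t:
  <X>_t = int_0^t (49) ds = 49*t.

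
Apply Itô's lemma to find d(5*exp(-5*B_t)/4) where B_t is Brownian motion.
d(5*exp(-5*B_t)/4) = (125*exp(-5*B_t)/8) dt + (-25*exp(-5*B_t)/4) dB_t

Itô's formula for f(B_t) gives d f(B_t) = f'(B_t) dB_t + (1/2) f''(B_t) dt. Compute derivatives of f(x) = 5*exp(-5*x)/4:
  f'(x)  = -25*exp(-5*x)/4
  f''(x) = 125*exp(-5*x)/4
Substitute x = B_t and multiply the f'' term by 1/2:
  drift     = (1/2) * (125*exp(-5*x)/4) evaluated at B_t = 125*exp(-5*B_t)/8
  diffusion = (-25*exp(-5*x)/4) evaluated at B_t = -25*exp(-5*B_t)/4
Therefore d(5*exp(-5*B_t)/4) = (125*exp(-5*B_t)/8) dt + (-25*exp(-5*B_t)/4) dB_t.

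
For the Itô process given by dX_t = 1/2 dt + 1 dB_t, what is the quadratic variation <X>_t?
<X>_t = t

For an Itô process dX_t = a(t) dt + b(t) dB_t, the quadratic variation is <X>_t = int_0^t b(s)^2 ds (the drift term does not contribute). Here b(s) = 1, so
  b(s)^2 = 1.
Integrating from 0 to t:
  <X>_t = int_0^t (1) ds = t.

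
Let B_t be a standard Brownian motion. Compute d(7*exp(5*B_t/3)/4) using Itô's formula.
d(7*exp(5*B_t/3)/4) = (175*exp(5*B_t/3)/72) dt + (35*exp(5*B_t/3)/12) dB_t

Itô's formula for f(B_t) gives d f(B_t) = f'(B_t) dB_t + (1/2) f''(B_t) dt. Compute derivatives of f(x) = 7*exp(5*x/3)/4:
  f'(x)  = 35*exp(5*x/3)/12
  f''(x) = 175*exp(5*x/3)/36
Substitute x = B_t and multiply the f'' term by 1/2:
  drift     = (1/2) * (175*exp(5*x/3)/36) evaluated at B_t = 175*exp(5*B_t/3)/72
  diffusion = (35*exp(5*x/3)/12) evaluated at B_t = 35*exp(5*B_t/3)/12
Therefore d(7*exp(5*B_t/3)/4) = (175*exp(5*B_t/3)/72) dt + (35*exp(5*B_t/3)/12) dB_t.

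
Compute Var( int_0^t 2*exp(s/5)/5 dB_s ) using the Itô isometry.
Var = 2*exp(2*t/5)/5 - 2/5

The Itô integral of a deterministic integrand f(s) has mean 0 because each increment f(s) * (B_{s+ds} - B_s) has mean 0. By the Itô isometry:
  Var( int_0^t f(s) dB_s ) = E[ (int_0^t f(s) dB_s)^2 ] = int_0^t f(s)^2 ds.
Here f(s) = 2*exp(s/5)/5, so f(s)^2 = 4*exp(2*s/5)/25. Integrate:
  int_0^t (4*exp(2*s/5)/25) ds = 2*exp(2*t/5)/5 - 2/5.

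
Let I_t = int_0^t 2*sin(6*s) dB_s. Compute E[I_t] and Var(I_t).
E[I_t] = 0; Var(I_t) = 2*t - sin(12*t)/6

The Itô integral of a deterministic integrand f(s) has mean 0 because each increment f(s) * (B_{s+ds} - B_s) has mean 0. By the Itô isometry:
  Var( int_0^t f(s) dB_s ) = E[ (int_0^t f(s) dB_s)^2 ] = int_0^t f(s)^2 ds.
Here f(s) = 2*sin(6*s), so f(s)^2 = 4*sin(6*s)^2. Integrate:
  int_0^t (4*sin(6*s)^2) ds = 2*t - sin(12*t)/6.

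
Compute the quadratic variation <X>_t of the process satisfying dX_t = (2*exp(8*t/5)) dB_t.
<X>_t = 5*exp(16*t/5)/4 - 5/4

For an Itô process dX_t = a(t) dt + b(t) dB_t, the quadratic variation is <X>_t = int_0^t b(s)^2 ds (the drift term does not contribute). Here b(s) = 2*exp(8*s/5), so
  b(s)^2 = 4*exp(16*s/5).
Integrating from 0 to t:
  <X>_t = int_0^t (4*exp(16*s/5)) ds = 5*exp(16*t/5)/4 - 5/4.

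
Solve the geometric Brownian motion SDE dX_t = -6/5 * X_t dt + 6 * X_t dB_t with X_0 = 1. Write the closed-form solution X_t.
X_t = 1 * exp((-96/5) * t + (6) * B_t)

For GBM dX = mu X dt + sigma X dB with X_0 = x_0, apply Itô to Y = log X: dY = (mu - sigma^2/2) dt + sigma dB, so Y_t = log(x_0) + (mu - sigma^2/2) t + sigma B_t and hence X_t = x_0 * exp((mu - sigma^2/2) t + sigma B_t).
With mu = -6/5, sigma = 6, x_0 = 1, this gives:
  X_t = 1 * exp((-96/5) * t + (6) * B_t).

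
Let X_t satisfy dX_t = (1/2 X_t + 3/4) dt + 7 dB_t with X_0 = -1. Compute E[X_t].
E[X_t] = exp(t/2)/2 - 3/2

Taking expectations and using E[dB_t] = 0, the mean m(t) = E[X_t] satisfies the ODE m'(t) = a m(t) + b with m(0) = x_0. With a = 1/2, b = 3/4, x_0 = -1, the solution is
  m(t) = x_0 * exp(a t) + (b/a) * (exp(a t) - 1)
       = (-1) * exp((1/2) t) + ((3/4)/(1/2)) * (exp((1/2) t) - 1)
       = exp(t/2)/2 - 3/2.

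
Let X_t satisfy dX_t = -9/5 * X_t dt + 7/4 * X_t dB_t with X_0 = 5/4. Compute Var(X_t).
Var(X_t) = (25*exp(49*t/16) - 25)*exp(-18*t/5)/16

For GBM dX = mu X dt + sigma X dB with X_0 = x_0, apply Itô to Y = log X: dY = (mu - sigma^2/2) dt + sigma dB, so Y_t = log(x_0) + (mu - sigma^2/2) t + sigma B_t and hence X_t = x_0 * exp((mu - sigma^2/2) t + sigma B_t).
With mu = -9/5, sigma = 7/4, x_0 = 5/4, this gives:
  X_t = 5/4 * exp((-533/160) * t + (7/4) * B_t).
Since sigma*B_t ~ Normal(0, sigma^2 t), E[exp(sigma*B_t)] = exp(sigma^2 t / 2); so E[X_t] = x_0 * exp((mu - sigma^2/2) t) * exp(sigma^2 t / 2) = x_0 * exp(mu t) = 5*exp(-9*t/5)/4.
Var(X_t) = E[X_t^2] - (E[X_t])^2 = x_0^2 * exp(2 mu t) * (exp(sigma^2 t) - 1) = (25*exp(49*t/16) - 25)*exp(-18*t/5)/16.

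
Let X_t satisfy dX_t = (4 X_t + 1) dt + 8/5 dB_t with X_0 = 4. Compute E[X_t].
E[X_t] = 17*exp(4*t)/4 - 1/4

Taking expectations and using E[dB_t] = 0, the mean m(t) = E[X_t] satisfies the ODE m'(t) = a m(t) + b with m(0) = x_0. With a = 4, b = 1, x_0 = 4, the solution is
  m(t) = x_0 * exp(a t) + (b/a) * (exp(a t) - 1)
       = 4 * exp(4 t) + (1/4) * (exp(4 t) - 1)
       = 17*exp(4*t)/4 - 1/4.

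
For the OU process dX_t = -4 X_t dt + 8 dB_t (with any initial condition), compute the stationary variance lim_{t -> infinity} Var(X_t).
lim Var(X_t) = 8

The OU SDE dX = -theta X dt + sigma dB admits the integrating factor exp(theta t): d(exp(theta t) X_t) = sigma exp(theta t) dB_t. Integrating from 0 to t gives X_t = x_0 * exp(-theta t) + sigma * int_0^t exp(-theta (t-s)) dB_s for any initial x_0. The Itô integral has variance (by the Itô isometry) sigma^2 * int_0^t exp(-2 theta (t - s)) ds = sigma^2 * (1 - exp(-2 theta t)) / (2 theta), independent of x_0.
With theta = 4, sigma = 8:
  Var(X_t) = (8)^2 * (1 - exp(-2*4 t)) / (2 * 4) = 8 - 8*exp(-8*t).
As t -> infinity, exp(-2*4 t) -> 0, so the stationary variance is sigma^2 / (2 theta) = 8.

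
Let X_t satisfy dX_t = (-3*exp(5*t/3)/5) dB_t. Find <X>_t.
<X>_t = 27*exp(10*t/3)/250 - 27/250

For an Itô process dX_t = a(t) dt + b(t) dB_t, the quadratic variation is <X>_t = int_0^t b(s)^2 ds (the drift term does not contribute). Here b(s) = -3*exp(5*s/3)/5, so
  b(s)^2 = 9*exp(10*s/3)/25.
Integrating from 0 to t:
  <X>_t = int_0^t (9*exp(10*s/3)/25) ds = 27*exp(10*t/3)/250 - 27/250.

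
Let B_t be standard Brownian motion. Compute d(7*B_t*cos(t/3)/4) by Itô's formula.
d(7*B_t*cos(t/3)/4) = (-7*B_t*sin(t/3)/12) dt + (7*cos(t/3)/4) dB_t

Itô's formula for f(t, x): d f(t, B_t) = (f_t + (1/2) f_xx) dt + f_x dB_t. Compute partials of f(t, x) = 7*x*cos(t/3)/4:
  f_t(t,x)  = -7*x*sin(t/3)/12
  f_x(t,x)  = 7*cos(t/3)/4
  f_xx(t,x) = 0
Assemble drift = f_t + (1/2) f_xx = -7*x*sin(t/3)/12 and diffusion = f_x = 7*cos(t/3)/4. Substituting x = B_t:
  d(7*B_t*cos(t/3)/4) = (-7*B_t*sin(t/3)/12) dt + (7*cos(t/3)/4) dB_t.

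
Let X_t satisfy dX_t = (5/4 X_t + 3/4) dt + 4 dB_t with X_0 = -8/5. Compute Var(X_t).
Var(X_t) = 32*exp(5*t/2)/5 - 32/5

The variance V(t) = Var(X_t) satisfies V'(t) = 2 a V(t) + c^2 with V(0) = 0 (drift coefficient is linear in X, diffusion is constant). With a = 5/4, c = 4, the solution is
  V(t) = (c^2 / (2 a)) * (exp(2 a t) - 1)
       = (4^2 / (2*(5/4))) * (exp((5/2) t) - 1)
       = 32*exp(5*t/2)/5 - 32/5.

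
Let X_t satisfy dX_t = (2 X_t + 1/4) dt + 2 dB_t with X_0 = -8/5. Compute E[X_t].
E[X_t] = -59*exp(2*t)/40 - 1/8

Taking expectations and using E[dB_t] = 0, the mean m(t) = E[X_t] satisfies the ODE m'(t) = a m(t) + b with m(0) = x_0. With a = 2, b = 1/4, x_0 = -8/5, the solution is
  m(t) = x_0 * exp(a t) + (b/a) * (exp(a t) - 1)
       = (-8/5) * exp(2 t) + ((1/4)/2) * (exp(2 t) - 1)
       = -59*exp(2*t)/40 - 1/8.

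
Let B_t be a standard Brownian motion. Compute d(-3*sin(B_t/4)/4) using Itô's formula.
d(-3*sin(B_t/4)/4) = (3*sin(B_t/4)/128) dt + (-3*cos(B_t/4)/16) dB_t

Itô's formula for f(B_t) gives d f(B_t) = f'(B_t) dB_t + (1/2) f''(B_t) dt. Compute derivatives of f(x) = -3*sin(x/4)/4:
  f'(x)  = -3*cos(x/4)/16
  f''(x) = 3*sin(x/4)/64
Substitute x = B_t and multiply the f'' term by 1/2:
  drift     = (1/2) * (3*sin(x/4)/64) evaluated at B_t = 3*sin(B_t/4)/128
  diffusion = (-3*cos(x/4)/16) evaluated at B_t = -3*cos(B_t/4)/16
Therefore d(-3*sin(B_t/4)/4) = (3*sin(B_t/4)/128) dt + (-3*cos(B_t/4)/16) dB_t.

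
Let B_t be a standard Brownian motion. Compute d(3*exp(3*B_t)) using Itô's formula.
d(3*exp(3*B_t)) = (27*exp(3*B_t)/2) dt + (9*exp(3*B_t)) dB_t

Itô's formula for f(B_t) gives d f(B_t) = f'(B_t) dB_t + (1/2) f''(B_t) dt. Compute derivatives of f(x) = 3*exp(3*x):
  f'(x)  = 9*exp(3*x)
  f''(x) = 27*exp(3*x)
Substitute x = B_t and multiply the f'' term by 1/2:
  drift     = (1/2) * (27*exp(3*x)) evaluated at B_t = 27*exp(3*B_t)/2
  diffusion = (9*exp(3*x)) evaluated at B_t = 9*exp(3*B_t)
Therefore d(3*exp(3*B_t)) = (27*exp(3*B_t)/2) dt + (9*exp(3*B_t)) dB_t.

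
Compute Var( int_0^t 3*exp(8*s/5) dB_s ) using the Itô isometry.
Var = 45*exp(16*t/5)/16 - 45/16

The Itô integral of a deterministic integrand f(s) has mean 0 because each increment f(s) * (B_{s+ds} - B_s) has mean 0. By the Itô isometry:
  Var( int_0^t f(s) dB_s ) = E[ (int_0^t f(s) dB_s)^2 ] = int_0^t f(s)^2 ds.
Here f(s) = 3*exp(8*s/5), so f(s)^2 = 9*exp(16*s/5). Integrate:
  int_0^t (9*exp(16*s/5)) ds = 45*exp(16*t/5)/16 - 45/16.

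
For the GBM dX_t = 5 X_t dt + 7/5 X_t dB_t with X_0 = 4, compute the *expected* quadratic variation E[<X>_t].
E[<X>_t] = 784*exp(299*t/25)/299 - 784/299

<X>_t = int_0^t ((7/5) * X_s)^2 ds. Taking expectation inside the integral: E[<X>_t] = (7/5)^2 * int_0^t E[X_s^2] ds. For GBM, E[X_s^2] = x_0^2 * exp((2 mu + sigma^2) s). Integrating:
  E[<X>_t] = (7/5)^2 * 4^2 * (exp((2*5 + (7/5)^2) t) - 1) / (2*5 + (7/5)^2)
           = (7/5)^2 * 4^2 * (exp((299/25) t) - 1) / (299/25) = 784*exp(299*t/25)/299 - 784/299.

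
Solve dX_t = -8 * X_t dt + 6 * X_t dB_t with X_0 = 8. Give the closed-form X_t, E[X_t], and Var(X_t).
X_t = 8 * exp((-26) t + (6) B_t); E[X_t] = 8*exp(-8*t); Var(X_t) = (64*exp(36*t) - 64)*exp(-16*t)

For GBM dX = mu X dt + sigma X dB with X_0 = x_0, apply Itô to Y = log X: dY = (mu - sigma^2/2) dt + sigma dB, so Y_t = log(x_0) + (mu - sigma^2/2) t + sigma B_t and hence X_t = x_0 * exp((mu - sigma^2/2) t + sigma B_t).
With mu = -8, sigma = 6, x_0 = 8, this gives:
  X_t = 8 * exp((-26) * t + (6) * B_t).
Since sigma*B_t ~ Normal(0, sigma^2 t), E[exp(sigma*B_t)] = exp(sigma^2 t / 2); so E[X_t] = x_0 * exp((mu - sigma^2/2) t) * exp(sigma^2 t / 2) = x_0 * exp(mu t) = 8*exp(-8*t).
Var(X_t) = E[X_t^2] - (E[X_t])^2 = x_0^2 * exp(2 mu t) * (exp(sigma^2 t) - 1) = (64*exp(36*t) - 64)*exp(-16*t).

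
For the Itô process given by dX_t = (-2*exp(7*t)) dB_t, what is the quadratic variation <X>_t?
<X>_t = 2*exp(14*t)/7 - 2/7

For an Itô process dX_t = a(t) dt + b(t) dB_t, the quadratic variation is <X>_t = int_0^t b(s)^2 ds (the drift term does not contribute). Here b(s) = -2*exp(7*s), so
  b(s)^2 = 4*exp(14*s).
Integrating from 0 to t:
  <X>_t = int_0^t (4*exp(14*s)) ds = 2*exp(14*t)/7 - 2/7.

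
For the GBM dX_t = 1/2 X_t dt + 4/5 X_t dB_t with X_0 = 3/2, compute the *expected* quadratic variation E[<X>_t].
E[<X>_t] = 36*exp(41*t/25)/41 - 36/41

<X>_t = int_0^t ((4/5) * X_s)^2 ds. Taking expectation inside the integral: E[<X>_t] = (4/5)^2 * int_0^t E[X_s^2] ds. For GBM, E[X_s^2] = x_0^2 * exp((2 mu + sigma^2) s). Integrating:
  E[<X>_t] = (4/5)^2 * (3/2)^2 * (exp((2*(1/2) + (4/5)^2) t) - 1) / (2*(1/2) + (4/5)^2)
           = (4/5)^2 * (3/2)^2 * (exp((41/25) t) - 1) / (41/25) = 36*exp(41*t/25)/41 - 36/41.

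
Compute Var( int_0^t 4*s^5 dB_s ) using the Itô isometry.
Var = 16*t^11/11

The Itô integral of a deterministic integrand f(s) has mean 0 because each increment f(s) * (B_{s+ds} - B_s) has mean 0. By the Itô isometry:
  Var( int_0^t f(s) dB_s ) = E[ (int_0^t f(s) dB_s)^2 ] = int_0^t f(s)^2 ds.
Here f(s) = 4*s^5, so f(s)^2 = 16*s^10. Integrate:
  int_0^t (16*s^10) ds = 16*t^11/11.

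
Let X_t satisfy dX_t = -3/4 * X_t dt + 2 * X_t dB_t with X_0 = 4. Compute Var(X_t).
Var(X_t) = (16*exp(4*t) - 16)*exp(-3*t/2)

For GBM dX = mu X dt + sigma X dB with X_0 = x_0, apply Itô to Y = log X: dY = (mu - sigma^2/2) dt + sigma dB, so Y_t = log(x_0) + (mu - sigma^2/2) t + sigma B_t and hence X_t = x_0 * exp((mu - sigma^2/2) t + sigma B_t).
With mu = -3/4, sigma = 2, x_0 = 4, this gives:
  X_t = 4 * exp((-11/4) * t + (2) * B_t).
Since sigma*B_t ~ Normal(0, sigma^2 t), E[exp(sigma*B_t)] = exp(sigma^2 t / 2); so E[X_t] = x_0 * exp((mu - sigma^2/2) t) * exp(sigma^2 t / 2) = x_0 * exp(mu t) = 4*exp(-3*t/4).
Var(X_t) = E[X_t^2] - (E[X_t])^2 = x_0^2 * exp(2 mu t) * (exp(sigma^2 t) - 1) = (16*exp(4*t) - 16)*exp(-3*t/2).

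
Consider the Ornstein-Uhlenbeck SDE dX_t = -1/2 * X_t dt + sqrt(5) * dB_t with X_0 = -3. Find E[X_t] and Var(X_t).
E[X_t] = -3*exp(-t/2); Var(X_t) = 5 - 5*exp(-t)

The OU SDE dX = -theta X dt + sigma dB admits the integrating factor exp(theta t): d(exp(theta t) X_t) = sigma exp(theta t) dB_t. Integrating from 0 to t:
  X_t = x_0 * exp(-theta t) + sigma * int_0^t exp(-theta (t-s)) dB_s.
The Itô integral has mean 0 and (by the Itô isometry) variance sigma^2 * int_0^t exp(-2 theta (t - s)) ds = sigma^2 * (1 - exp(-2 theta t)) / (2 theta).
With theta = 1/2, sigma = sqrt(5), x_0 = -3:
  E[X_t] = -3 * exp(-1/2 t) = -3*exp(-t/2)
  Var(X_t) = (sqrt(5))^2 * (1 - exp(-2*1/2 t)) / (2 * 1/2) = 5 - 5*exp(-t).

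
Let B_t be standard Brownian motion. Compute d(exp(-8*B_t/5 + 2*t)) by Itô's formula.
d(exp(-8*B_t/5 + 2*t)) = (82*exp(-8*B_t/5 + 2*t)/25) dt + (-8*exp(-8*B_t/5 + 2*t)/5) dB_t

Itô's formula for f(t, x): d f(t, B_t) = (f_t + (1/2) f_xx) dt + f_x dB_t. Compute partials of f(t, x) = exp(2*t - 8*x/5):
  f_t(t,x)  = 2*exp(2*t - 8*x/5)
  f_x(t,x)  = -8*exp(2*t - 8*x/5)/5
  f_xx(t,x) = 64*exp(2*t - 8*x/5)/25
Assemble drift = f_t + (1/2) f_xx = 82*exp(2*t - 8*x/5)/25 and diffusion = f_x = -8*exp(2*t - 8*x/5)/5. Substituting x = B_t:
  d(exp(-8*B_t/5 + 2*t)) = (82*exp(-8*B_t/5 + 2*t)/25) dt + (-8*exp(-8*B_t/5 + 2*t)/5) dB_t.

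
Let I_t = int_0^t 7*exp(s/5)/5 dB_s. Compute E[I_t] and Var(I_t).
E[I_t] = 0; Var(I_t) = 49*exp(2*t/5)/10 - 49/10

The Itô integral of a deterministic integrand f(s) has mean 0 because each increment f(s) * (B_{s+ds} - B_s) has mean 0. By the Itô isometry:
  Var( int_0^t f(s) dB_s ) = E[ (int_0^t f(s) dB_s)^2 ] = int_0^t f(s)^2 ds.
Here f(s) = 7*exp(s/5)/5, so f(s)^2 = 49*exp(2*s/5)/25. Integrate:
  int_0^t (49*exp(2*s/5)/25) ds = 49*exp(2*t/5)/10 - 49/10.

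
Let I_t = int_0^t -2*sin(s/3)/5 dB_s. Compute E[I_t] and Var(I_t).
E[I_t] = 0; Var(I_t) = 2*t/25 - 3*sin(2*t/3)/25

The Itô integral of a deterministic integrand f(s) has mean 0 because each increment f(s) * (B_{s+ds} - B_s) has mean 0. By the Itô isometry:
  Var( int_0^t f(s) dB_s ) = E[ (int_0^t f(s) dB_s)^2 ] = int_0^t f(s)^2 ds.
Here f(s) = -2*sin(s/3)/5, so f(s)^2 = 4*sin(s/3)^2/25. Integrate:
  int_0^t (4*sin(s/3)^2/25) ds = 2*t/25 - 3*sin(2*t/3)/25.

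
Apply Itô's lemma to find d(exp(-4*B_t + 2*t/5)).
d(exp(-4*B_t + 2*t/5)) = (42*exp(-4*B_t + 2*t/5)/5) dt + (-4*exp(-4*B_t + 2*t/5)) dB_t

Itô's formula for f(t, x): d f(t, B_t) = (f_t + (1/2) f_xx) dt + f_x dB_t. Compute partials of f(t, x) = exp(2*t/5 - 4*x):
  f_t(t,x)  = 2*exp(2*t/5 - 4*x)/5
  f_x(t,x)  = -4*exp(2*t/5 - 4*x)
  f_xx(t,x) = 16*exp(2*t/5 - 4*x)
Assemble drift = f_t + (1/2) f_xx = 42*exp(2*t/5 - 4*x)/5 and diffusion = f_x = -4*exp(2*t/5 - 4*x). Substituting x = B_t:
  d(exp(-4*B_t + 2*t/5)) = (42*exp(-4*B_t + 2*t/5)/5) dt + (-4*exp(-4*B_t + 2*t/5)) dB_t.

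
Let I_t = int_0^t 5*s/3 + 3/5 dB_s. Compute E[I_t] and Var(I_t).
E[I_t] = 0; Var(I_t) = t*(625*t^2 + 675*t + 243)/675

The Itô integral of a deterministic integrand f(s) has mean 0 because each increment f(s) * (B_{s+ds} - B_s) has mean 0. By the Itô isometry:
  Var( int_0^t f(s) dB_s ) = E[ (int_0^t f(s) dB_s)^2 ] = int_0^t f(s)^2 ds.
Here f(s) = 5*s/3 + 3/5, so f(s)^2 = (25*s + 9)^2/225. Integrate:
  int_0^t ((25*s + 9)^2/225) ds = t*(625*t^2 + 675*t + 243)/675.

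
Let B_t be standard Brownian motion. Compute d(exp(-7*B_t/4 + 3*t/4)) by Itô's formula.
d(exp(-7*B_t/4 + 3*t/4)) = (73*exp(-7*B_t/4 + 3*t/4)/32) dt + (-7*exp(-7*B_t/4 + 3*t/4)/4) dB_t

Itô's formula for f(t, x): d f(t, B_t) = (f_t + (1/2) f_xx) dt + f_x dB_t. Compute partials of f(t, x) = exp(3*t/4 - 7*x/4):
  f_t(t,x)  = 3*exp(3*t/4 - 7*x/4)/4
  f_x(t,x)  = -7*exp(3*t/4 - 7*x/4)/4
  f_xx(t,x) = 49*exp(3*t/4 - 7*x/4)/16
Assemble drift = f_t + (1/2) f_xx = 73*exp(3*t/4 - 7*x/4)/32 and diffusion = f_x = -7*exp(3*t/4 - 7*x/4)/4. Substituting x = B_t:
  d(exp(-7*B_t/4 + 3*t/4)) = (73*exp(-7*B_t/4 + 3*t/4)/32) dt + (-7*exp(-7*B_t/4 + 3*t/4)/4) dB_t.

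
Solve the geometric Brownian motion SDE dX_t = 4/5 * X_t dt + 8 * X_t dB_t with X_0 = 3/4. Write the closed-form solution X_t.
X_t = 3/4 * exp((-156/5) * t + (8) * B_t)

For GBM dX = mu X dt + sigma X dB with X_0 = x_0, apply Itô to Y = log X: dY = (mu - sigma^2/2) dt + sigma dB, so Y_t = log(x_0) + (mu - sigma^2/2) t + sigma B_t and hence X_t = x_0 * exp((mu - sigma^2/2) t + sigma B_t).
With mu = 4/5, sigma = 8, x_0 = 3/4, this gives:
  X_t = 3/4 * exp((-156/5) * t + (8) * B_t).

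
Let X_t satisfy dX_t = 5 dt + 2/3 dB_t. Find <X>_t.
<X>_t = 4*t/9

For an Itô process dX_t = a(t) dt + b(t) dB_t, the quadratic variation is <X>_t = int_0^t b(s)^2 ds (the drift term does not contribute). Here b(s) = 2/3, so
  b(s)^2 = 4/9.
Integrating from 0 to t:
  <X>_t = int_0^t (4/9) ds = 4*t/9.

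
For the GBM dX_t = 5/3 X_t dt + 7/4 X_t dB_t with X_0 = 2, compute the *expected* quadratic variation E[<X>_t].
E[<X>_t] = 588*exp(307*t/48)/307 - 588/307

<X>_t = int_0^t ((7/4) * X_s)^2 ds. Taking expectation inside the integral: E[<X>_t] = (7/4)^2 * int_0^t E[X_s^2] ds. For GBM, E[X_s^2] = x_0^2 * exp((2 mu + sigma^2) s). Integrating:
  E[<X>_t] = (7/4)^2 * 2^2 * (exp((2*(5/3) + (7/4)^2) t) - 1) / (2*(5/3) + (7/4)^2)
           = (7/4)^2 * 2^2 * (exp((307/48) t) - 1) / (307/48) = 588*exp(307*t/48)/307 - 588/307.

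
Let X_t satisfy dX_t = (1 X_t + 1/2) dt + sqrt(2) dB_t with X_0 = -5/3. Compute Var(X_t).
Var(X_t) = exp(2*t) - 1

The variance V(t) = Var(X_t) satisfies V'(t) = 2 a V(t) + c^2 with V(0) = 0 (drift coefficient is linear in X, diffusion is constant). With a = 1, c = sqrt(2), the solution is
  V(t) = (c^2 / (2 a)) * (exp(2 a t) - 1)
       = (sqrt(2)^2 / (2*1)) * (exp(2 t) - 1)
       = exp(2*t) - 1.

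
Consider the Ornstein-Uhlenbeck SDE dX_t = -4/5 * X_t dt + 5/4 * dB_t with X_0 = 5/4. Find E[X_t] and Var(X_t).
E[X_t] = 5*exp(-4*t/5)/4; Var(X_t) = 125/128 - 125*exp(-8*t/5)/128

The OU SDE dX = -theta X dt + sigma dB admits the integrating factor exp(theta t): d(exp(theta t) X_t) = sigma exp(theta t) dB_t. Integrating from 0 to t:
  X_t = x_0 * exp(-theta t) + sigma * int_0^t exp(-theta (t-s)) dB_s.
The Itô integral has mean 0 and (by the Itô isometry) variance sigma^2 * int_0^t exp(-2 theta (t - s)) ds = sigma^2 * (1 - exp(-2 theta t)) / (2 theta).
With theta = 4/5, sigma = 5/4, x_0 = 5/4:
  E[X_t] = 5/4 * exp(-4/5 t) = 5*exp(-4*t/5)/4
  Var(X_t) = (5/4)^2 * (1 - exp(-2*4/5 t)) / (2 * 4/5) = 125/128 - 125*exp(-8*t/5)/128.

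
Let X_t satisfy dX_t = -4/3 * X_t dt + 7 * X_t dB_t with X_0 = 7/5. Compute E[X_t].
E[X_t] = 7*exp(-4*t/3)/5

For GBM dX = mu X dt + sigma X dB with X_0 = x_0, apply Itô to Y = log X: dY = (mu - sigma^2/2) dt + sigma dB, so Y_t = log(x_0) + (mu - sigma^2/2) t + sigma B_t and hence X_t = x_0 * exp((mu - sigma^2/2) t + sigma B_t).
With mu = -4/3, sigma = 7, x_0 = 7/5, this gives:
  X_t = 7/5 * exp((-155/6) * t + (7) * B_t).
Since sigma*B_t ~ Normal(0, sigma^2 t), E[exp(sigma*B_t)] = exp(sigma^2 t / 2); so E[X_t] = x_0 * exp((mu - sigma^2/2) t) * exp(sigma^2 t / 2) = x_0 * exp(mu t) = 7*exp(-4*t/3)/5.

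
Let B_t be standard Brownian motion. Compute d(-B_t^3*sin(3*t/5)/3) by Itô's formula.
d(-B_t^3*sin(3*t/5)/3) = (-B_t*(B_t^2*cos(3*t/5)/5 + sin(3*t/5))) dt + (-B_t^2*sin(3*t/5)) dB_t

Itô's formula for f(t, x): d f(t, B_t) = (f_t + (1/2) f_xx) dt + f_x dB_t. Compute partials of f(t, x) = -x^3*sin(3*t/5)/3:
  f_t(t,x)  = -x^3*cos(3*t/5)/5
  f_x(t,x)  = -x^2*sin(3*t/5)
  f_xx(t,x) = -2*x*sin(3*t/5)
Assemble drift = f_t + (1/2) f_xx = -x*(x^2*cos(3*t/5)/5 + sin(3*t/5)) and diffusion = f_x = -x^2*sin(3*t/5). Substituting x = B_t:
  d(-B_t^3*sin(3*t/5)/3) = (-B_t*(B_t^2*cos(3*t/5)/5 + sin(3*t/5))) dt + (-B_t^2*sin(3*t/5)) dB_t.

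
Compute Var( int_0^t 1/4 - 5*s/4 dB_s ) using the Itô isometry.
Var = t*(25*t^2 - 15*t + 3)/48

The Itô integral of a deterministic integrand f(s) has mean 0 because each increment f(s) * (B_{s+ds} - B_s) has mean 0. By the Itô isometry:
  Var( int_0^t f(s) dB_s ) = E[ (int_0^t f(s) dB_s)^2 ] = int_0^t f(s)^2 ds.
Here f(s) = 1/4 - 5*s/4, so f(s)^2 = (5*s - 1)^2/16. Integrate:
  int_0^t ((5*s - 1)^2/16) ds = t*(25*t^2 - 15*t + 3)/48.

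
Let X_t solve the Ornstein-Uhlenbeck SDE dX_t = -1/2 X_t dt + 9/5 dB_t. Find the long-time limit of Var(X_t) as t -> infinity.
lim Var(X_t) = 81/25

The OU SDE dX = -theta X dt + sigma dB admits the integrating factor exp(theta t): d(exp(theta t) X_t) = sigma exp(theta t) dB_t. Integrating from 0 to t gives X_t = x_0 * exp(-theta t) + sigma * int_0^t exp(-theta (t-s)) dB_s for any initial x_0. The Itô integral has variance (by the Itô isometry) sigma^2 * int_0^t exp(-2 theta (t - s)) ds = sigma^2 * (1 - exp(-2 theta t)) / (2 theta), independent of x_0.
With theta = 1/2, sigma = 9/5:
  Var(X_t) = (9/5)^2 * (1 - exp(-2*1/2 t)) / (2 * 1/2) = 81/25 - 81*exp(-t)/25.
As t -> infinity, exp(-2*1/2 t) -> 0, so the stationary variance is sigma^2 / (2 theta) = 81/25.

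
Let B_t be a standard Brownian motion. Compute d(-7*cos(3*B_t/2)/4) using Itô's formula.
d(-7*cos(3*B_t/2)/4) = (63*cos(3*B_t/2)/32) dt + (21*sin(3*B_t/2)/8) dB_t

Itô's formula for f(B_t) gives d f(B_t) = f'(B_t) dB_t + (1/2) f''(B_t) dt. Compute derivatives of f(x) = -7*cos(3*x/2)/4:
  f'(x)  = 21*sin(3*x/2)/8
  f''(x) = 63*cos(3*x/2)/16
Substitute x = B_t and multiply the f'' term by 1/2:
  drift     = (1/2) * (63*cos(3*x/2)/16) evaluated at B_t = 63*cos(3*B_t/2)/32
  diffusion = (21*sin(3*x/2)/8) evaluated at B_t = 21*sin(3*B_t/2)/8
Therefore d(-7*cos(3*B_t/2)/4) = (63*cos(3*B_t/2)/32) dt + (21*sin(3*B_t/2)/8) dB_t.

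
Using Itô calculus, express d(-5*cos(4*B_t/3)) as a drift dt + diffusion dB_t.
d(-5*cos(4*B_t/3)) = (40*cos(4*B_t/3)/9) dt + (20*sin(4*B_t/3)/3) dB_t

Itô's formula for f(B_t) gives d f(B_t) = f'(B_t) dB_t + (1/2) f''(B_t) dt. Compute derivatives of f(x) = -5*cos(4*x/3):
  f'(x)  = 20*sin(4*x/3)/3
  f''(x) = 80*cos(4*x/3)/9
Substitute x = B_t and multiply the f'' term by 1/2:
  drift     = (1/2) * (80*cos(4*x/3)/9) evaluated at B_t = 40*cos(4*B_t/3)/9
  diffusion = (20*sin(4*x/3)/3) evaluated at B_t = 20*sin(4*B_t/3)/3
Therefore d(-5*cos(4*B_t/3)) = (40*cos(4*B_t/3)/9) dt + (20*sin(4*B_t/3)/3) dB_t.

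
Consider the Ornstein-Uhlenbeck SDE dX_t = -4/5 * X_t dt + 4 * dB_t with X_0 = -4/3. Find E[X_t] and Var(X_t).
E[X_t] = -4*exp(-4*t/5)/3; Var(X_t) = 10 - 10*exp(-8*t/5)

The OU SDE dX = -theta X dt + sigma dB admits the integrating factor exp(theta t): d(exp(theta t) X_t) = sigma exp(theta t) dB_t. Integrating from 0 to t:
  X_t = x_0 * exp(-theta t) + sigma * int_0^t exp(-theta (t-s)) dB_s.
The Itô integral has mean 0 and (by the Itô isometry) variance sigma^2 * int_0^t exp(-2 theta (t - s)) ds = sigma^2 * (1 - exp(-2 theta t)) / (2 theta).
With theta = 4/5, sigma = 4, x_0 = -4/3:
  E[X_t] = -4/3 * exp(-4/5 t) = -4*exp(-4*t/5)/3
  Var(X_t) = (4)^2 * (1 - exp(-2*4/5 t)) / (2 * 4/5) = 10 - 10*exp(-8*t/5).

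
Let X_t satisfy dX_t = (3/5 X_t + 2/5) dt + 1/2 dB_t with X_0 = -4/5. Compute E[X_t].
E[X_t] = -2*exp(3*t/5)/15 - 2/3

Taking expectations and using E[dB_t] = 0, the mean m(t) = E[X_t] satisfies the ODE m'(t) = a m(t) + b with m(0) = x_0. With a = 3/5, b = 2/5, x_0 = -4/5, the solution is
  m(t) = x_0 * exp(a t) + (b/a) * (exp(a t) - 1)
       = (-4/5) * exp((3/5) t) + ((2/5)/(3/5)) * (exp((3/5) t) - 1)
       = -2*exp(3*t/5)/15 - 2/3.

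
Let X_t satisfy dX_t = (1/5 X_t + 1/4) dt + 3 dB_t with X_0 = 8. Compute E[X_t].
E[X_t] = 37*exp(t/5)/4 - 5/4

Taking expectations and using E[dB_t] = 0, the mean m(t) = E[X_t] satisfies the ODE m'(t) = a m(t) + b with m(0) = x_0. With a = 1/5, b = 1/4, x_0 = 8, the solution is
  m(t) = x_0 * exp(a t) + (b/a) * (exp(a t) - 1)
       = 8 * exp((1/5) t) + ((1/4)/(1/5)) * (exp((1/5) t) - 1)
       = 37*exp(t/5)/4 - 5/4.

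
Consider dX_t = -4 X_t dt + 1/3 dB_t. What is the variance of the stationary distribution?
lim Var(X_t) = 1/72

The OU SDE dX = -theta X dt + sigma dB admits the integrating factor exp(theta t): d(exp(theta t) X_t) = sigma exp(theta t) dB_t. Integrating from 0 to t gives X_t = x_0 * exp(-theta t) + sigma * int_0^t exp(-theta (t-s)) dB_s for any initial x_0. The Itô integral has variance (by the Itô isometry) sigma^2 * int_0^t exp(-2 theta (t - s)) ds = sigma^2 * (1 - exp(-2 theta t)) / (2 theta), independent of x_0.
With theta = 4, sigma = 1/3:
  Var(X_t) = (1/3)^2 * (1 - exp(-2*4 t)) / (2 * 4) = 1/72 - exp(-8*t)/72.
As t -> infinity, exp(-2*4 t) -> 0, so the stationary variance is sigma^2 / (2 theta) = 1/72.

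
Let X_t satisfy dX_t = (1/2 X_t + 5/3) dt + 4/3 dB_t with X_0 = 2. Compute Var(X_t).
Var(X_t) = 16*exp(t)/9 - 16/9

The variance V(t) = Var(X_t) satisfies V'(t) = 2 a V(t) + c^2 with V(0) = 0 (drift coefficient is linear in X, diffusion is constant). With a = 1/2, c = 4/3, the solution is
  V(t) = (c^2 / (2 a)) * (exp(2 a t) - 1)
       = ((4/3)^2 / (2*(1/2))) * (exp(1 t) - 1)
       = 16*exp(t)/9 - 16/9.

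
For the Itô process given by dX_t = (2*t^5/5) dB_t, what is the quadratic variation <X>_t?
<X>_t = 4*t^11/275

For an Itô process dX_t = a(t) dt + b(t) dB_t, the quadratic variation is <X>_t = int_0^t b(s)^2 ds (the drift term does not contribute). Here b(s) = 2*s^5/5, so
  b(s)^2 = 4*s^10/25.
Integrating from 0 to t:
  <X>_t = int_0^t (4*s^10/25) ds = 4*t^11/275.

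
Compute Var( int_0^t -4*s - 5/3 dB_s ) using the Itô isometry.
Var = t*(48*t^2 + 60*t + 25)/9

The Itô integral of a deterministic integrand f(s) has mean 0 because each increment f(s) * (B_{s+ds} - B_s) has mean 0. By the Itô isometry:
  Var( int_0^t f(s) dB_s ) = E[ (int_0^t f(s) dB_s)^2 ] = int_0^t f(s)^2 ds.
Here f(s) = -4*s - 5/3, so f(s)^2 = (12*s + 5)^2/9. Integrate:
  int_0^t ((12*s + 5)^2/9) ds = t*(48*t^2 + 60*t + 25)/9.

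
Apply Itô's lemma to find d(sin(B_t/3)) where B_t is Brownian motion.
d(sin(B_t/3)) = (-sin(B_t/3)/18) dt + (cos(B_t/3)/3) dB_t

Itô's formula for f(B_t) gives d f(B_t) = f'(B_t) dB_t + (1/2) f''(B_t) dt. Compute derivatives of f(x) = sin(x/3):
  f'(x)  = cos(x/3)/3
  f''(x) = -sin(x/3)/9
Substitute x = B_t and multiply the f'' term by 1/2:
  drift     = (1/2) * (-sin(x/3)/9) evaluated at B_t = -sin(B_t/3)/18
  diffusion = (cos(x/3)/3) evaluated at B_t = cos(B_t/3)/3
Therefore d(sin(B_t/3)) = (-sin(B_t/3)/18) dt + (cos(B_t/3)/3) dB_t.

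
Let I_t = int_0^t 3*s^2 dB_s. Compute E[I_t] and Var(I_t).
E[I_t] = 0; Var(I_t) = 9*t^5/5

The Itô integral of a deterministic integrand f(s) has mean 0 because each increment f(s) * (B_{s+ds} - B_s) has mean 0. By the Itô isometry:
  Var( int_0^t f(s) dB_s ) = E[ (int_0^t f(s) dB_s)^2 ] = int_0^t f(s)^2 ds.
Here f(s) = 3*s^2, so f(s)^2 = 9*s^4. Integrate:
  int_0^t (9*s^4) ds = 9*t^5/5.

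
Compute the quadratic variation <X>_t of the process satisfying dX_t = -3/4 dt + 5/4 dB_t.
<X>_t = 25*t/16

For an Itô process dX_t = a(t) dt + b(t) dB_t, the quadratic variation is <X>_t = int_0^t b(s)^2 ds (the drift term does not contribute). Here b(s) = 5/4, so
  b(s)^2 = 25/16.
Integrating from 0 to t:
  <X>_t = int_0^t (25/16) ds = 25*t/16.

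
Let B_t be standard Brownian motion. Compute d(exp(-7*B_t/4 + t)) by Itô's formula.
d(exp(-7*B_t/4 + t)) = (81*exp(-7*B_t/4 + t)/32) dt + (-7*exp(-7*B_t/4 + t)/4) dB_t

Itô's formula for f(t, x): d f(t, B_t) = (f_t + (1/2) f_xx) dt + f_x dB_t. Compute partials of f(t, x) = exp(t - 7*x/4):
  f_t(t,x)  = exp(t - 7*x/4)
  f_x(t,x)  = -7*exp(t - 7*x/4)/4
  f_xx(t,x) = 49*exp(t - 7*x/4)/16
Assemble drift = f_t + (1/2) f_xx = 81*exp(t - 7*x/4)/32 and diffusion = f_x = -7*exp(t - 7*x/4)/4. Substituting x = B_t:
  d(exp(-7*B_t/4 + t)) = (81*exp(-7*B_t/4 + t)/32) dt + (-7*exp(-7*B_t/4 + t)/4) dB_t.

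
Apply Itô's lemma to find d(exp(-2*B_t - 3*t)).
d(exp(-2*B_t - 3*t)) = (-exp(-2*B_t - 3*t)) dt + (-2*exp(-2*B_t - 3*t)) dB_t

Itô's formula for f(t, x): d f(t, B_t) = (f_t + (1/2) f_xx) dt + f_x dB_t. Compute partials of f(t, x) = exp(-3*t - 2*x):
  f_t(t,x)  = -3*exp(-3*t - 2*x)
  f_x(t,x)  = -2*exp(-3*t - 2*x)
  f_xx(t,x) = 4*exp(-3*t - 2*x)
Assemble drift = f_t + (1/2) f_xx = -exp(-3*t - 2*x) and diffusion = f_x = -2*exp(-3*t - 2*x). Substituting x = B_t:
  d(exp(-2*B_t - 3*t)) = (-exp(-2*B_t - 3*t)) dt + (-2*exp(-2*B_t - 3*t)) dB_t.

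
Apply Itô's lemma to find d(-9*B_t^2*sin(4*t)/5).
d(-9*B_t^2*sin(4*t)/5) = (-36*B_t^2*cos(4*t)/5 - 9*sin(4*t)/5) dt + (-18*B_t*sin(4*t)/5) dB_t

Itô's formula for f(t, x): d f(t, B_t) = (f_t + (1/2) f_xx) dt + f_x dB_t. Compute partials of f(t, x) = -9*x^2*sin(4*t)/5:
  f_t(t,x)  = -36*x^2*cos(4*t)/5
  f_x(t,x)  = -18*x*sin(4*t)/5
  f_xx(t,x) = -18*sin(4*t)/5
Assemble drift = f_t + (1/2) f_xx = -36*x^2*cos(4*t)/5 - 9*sin(4*t)/5 and diffusion = f_x = -18*x*sin(4*t)/5. Substituting x = B_t:
  d(-9*B_t^2*sin(4*t)/5) = (-36*B_t^2*cos(4*t)/5 - 9*sin(4*t)/5) dt + (-18*B_t*sin(4*t)/5) dB_t.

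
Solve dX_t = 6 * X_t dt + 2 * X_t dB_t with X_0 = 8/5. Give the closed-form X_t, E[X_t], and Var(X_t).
X_t = 8/5 * exp((4) t + (2) B_t); E[X_t] = 8*exp(6*t)/5; Var(X_t) = 64*(exp(4*t) - 1)*exp(12*t)/25

For GBM dX = mu X dt + sigma X dB with X_0 = x_0, apply Itô to Y = log X: dY = (mu - sigma^2/2) dt + sigma dB, so Y_t = log(x_0) + (mu - sigma^2/2) t + sigma B_t and hence X_t = x_0 * exp((mu - sigma^2/2) t + sigma B_t).
With mu = 6, sigma = 2, x_0 = 8/5, this gives:
  X_t = 8/5 * exp((4) * t + (2) * B_t).
Since sigma*B_t ~ Normal(0, sigma^2 t), E[exp(sigma*B_t)] = exp(sigma^2 t / 2); so E[X_t] = x_0 * exp((mu - sigma^2/2) t) * exp(sigma^2 t / 2) = x_0 * exp(mu t) = 8*exp(6*t)/5.
Var(X_t) = E[X_t^2] - (E[X_t])^2 = x_0^2 * exp(2 mu t) * (exp(sigma^2 t) - 1) = 64*(exp(4*t) - 1)*exp(12*t)/25.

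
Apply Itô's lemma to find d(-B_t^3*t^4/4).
d(-B_t^3*t^4/4) = (B_t*t^3*(-4*B_t^2 - 3*t)/4) dt + (-3*B_t^2*t^4/4) dB_t

Itô's formula for f(t, x): d f(t, B_t) = (f_t + (1/2) f_xx) dt + f_x dB_t. Compute partials of f(t, x) = -t^4*x^3/4:
  f_t(t,x)  = -t^3*x^3
  f_x(t,x)  = -3*t^4*x^2/4
  f_xx(t,x) = -3*t^4*x/2
Assemble drift = f_t + (1/2) f_xx = t^3*x*(-3*t - 4*x^2)/4 and diffusion = f_x = -3*t^4*x^2/4. Substituting x = B_t:
  d(-B_t^3*t^4/4) = (B_t*t^3*(-4*B_t^2 - 3*t)/4) dt + (-3*B_t^2*t^4/4) dB_t.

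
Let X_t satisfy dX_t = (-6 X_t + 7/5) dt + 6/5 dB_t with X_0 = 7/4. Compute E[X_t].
E[X_t] = 7/30 + 91*exp(-6*t)/60

Taking expectations and using E[dB_t] = 0, the mean m(t) = E[X_t] satisfies the ODE m'(t) = a m(t) + b with m(0) = x_0. With a = -6, b = 7/5, x_0 = 7/4, the solution is
  m(t) = x_0 * exp(a t) + (b/a) * (exp(a t) - 1)
       = (7/4) * exp((-6) t) + ((7/5)/(-6)) * (exp((-6) t) - 1)
       = 7/30 + 91*exp(-6*t)/60.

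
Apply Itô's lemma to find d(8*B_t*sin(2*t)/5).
d(8*B_t*sin(2*t)/5) = (16*B_t*cos(2*t)/5) dt + (8*sin(2*t)/5) dB_t

Itô's formula for f(t, x): d f(t, B_t) = (f_t + (1/2) f_xx) dt + f_x dB_t. Compute partials of f(t, x) = 8*x*sin(2*t)/5:
  f_t(t,x)  = 16*x*cos(2*t)/5
  f_x(t,x)  = 8*sin(2*t)/5
  f_xx(t,x) = 0
Assemble drift = f_t + (1/2) f_xx = 16*x*cos(2*t)/5 and diffusion = f_x = 8*sin(2*t)/5. Substituting x = B_t:
  d(8*B_t*sin(2*t)/5) = (16*B_t*cos(2*t)/5) dt + (8*sin(2*t)/5) dB_t.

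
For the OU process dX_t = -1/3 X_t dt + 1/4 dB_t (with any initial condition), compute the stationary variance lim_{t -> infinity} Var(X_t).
lim Var(X_t) = 3/32

The OU SDE dX = -theta X dt + sigma dB admits the integrating factor exp(theta t): d(exp(theta t) X_t) = sigma exp(theta t) dB_t. Integrating from 0 to t gives X_t = x_0 * exp(-theta t) + sigma * int_0^t exp(-theta (t-s)) dB_s for any initial x_0. The Itô integral has variance (by the Itô isometry) sigma^2 * int_0^t exp(-2 theta (t - s)) ds = sigma^2 * (1 - exp(-2 theta t)) / (2 theta), independent of x_0.
With theta = 1/3, sigma = 1/4:
  Var(X_t) = (1/4)^2 * (1 - exp(-2*1/3 t)) / (2 * 1/3) = 3/32 - 3*exp(-2*t/3)/32.
As t -> infinity, exp(-2*1/3 t) -> 0, so the stationary variance is sigma^2 / (2 theta) = 3/32.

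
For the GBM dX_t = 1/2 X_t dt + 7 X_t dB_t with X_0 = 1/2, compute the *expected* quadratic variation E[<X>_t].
E[<X>_t] = 49*exp(50*t)/200 - 49/200

<X>_t = int_0^t (7 * X_s)^2 ds. Taking expectation inside the integral: E[<X>_t] = 7^2 * int_0^t E[X_s^2] ds. For GBM, E[X_s^2] = x_0^2 * exp((2 mu + sigma^2) s). Integrating:
  E[<X>_t] = 7^2 * (1/2)^2 * (exp((2*(1/2) + 7^2) t) - 1) / (2*(1/2) + 7^2)
           = 7^2 * (1/2)^2 * (exp(50 t) - 1) / 50 = 49*exp(50*t)/200 - 49/200.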